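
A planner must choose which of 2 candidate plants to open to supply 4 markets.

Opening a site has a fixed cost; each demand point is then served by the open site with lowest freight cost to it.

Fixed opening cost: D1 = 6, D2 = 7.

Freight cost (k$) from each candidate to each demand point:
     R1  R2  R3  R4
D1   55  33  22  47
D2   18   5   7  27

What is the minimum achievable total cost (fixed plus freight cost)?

Open {D2}: assign each demand point to its cheapest open site.
  R1→D2 18, R2→D2 5, R3→D2 7, R4→D2 27
  freight cost 57, fixed 7 → total 64.
Compare {D1, D2}: freight cost 57 + fixed 13 = 70.
Compare {D1}: freight cost 157 + fixed 6 = 163.

64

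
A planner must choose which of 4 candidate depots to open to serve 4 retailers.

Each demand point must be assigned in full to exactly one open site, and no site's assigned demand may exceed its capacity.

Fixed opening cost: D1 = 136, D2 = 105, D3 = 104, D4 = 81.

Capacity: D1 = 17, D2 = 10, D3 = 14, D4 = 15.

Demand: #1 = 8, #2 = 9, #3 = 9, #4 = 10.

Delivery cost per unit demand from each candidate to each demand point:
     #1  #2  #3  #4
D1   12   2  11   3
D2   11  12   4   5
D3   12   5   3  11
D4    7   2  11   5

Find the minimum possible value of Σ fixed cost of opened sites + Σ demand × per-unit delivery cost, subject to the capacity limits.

512

Open {D1, D3, D4}; cheapest assignment that respects the capacities:
  D1 (cap 17, load 17): #1, #2 — cost 8×12 + 9×2 = 114
  D3 (cap 14, load 9): #3 — cost 9×3 = 27
  D4 (cap 15, load 10): #4 — cost 10×5 = 50
  Shipping 191, fixed 321 → total 512.
  Any other capacity-feasible assignment to {D1, D3, D4} ships for at least 191.
Compare {D1, D2, D4}: its best feasible assignment gives total 522.
Compare {D1, D2, D3}: its best feasible assignment gives total 536.
Every other set of open sites that can feasibly serve all demand totals ≥ 522 even under its best assignment. Minimum: 512.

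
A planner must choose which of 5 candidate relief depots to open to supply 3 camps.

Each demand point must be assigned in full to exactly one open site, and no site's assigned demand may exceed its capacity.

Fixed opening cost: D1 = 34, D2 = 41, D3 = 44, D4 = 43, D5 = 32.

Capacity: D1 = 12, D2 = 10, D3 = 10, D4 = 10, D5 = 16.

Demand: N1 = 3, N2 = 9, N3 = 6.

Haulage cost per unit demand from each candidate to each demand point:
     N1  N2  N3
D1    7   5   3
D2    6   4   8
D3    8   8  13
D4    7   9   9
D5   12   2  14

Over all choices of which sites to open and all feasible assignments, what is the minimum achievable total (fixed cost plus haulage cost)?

123

Open {D1, D5}; cheapest assignment that respects the capacities:
  D1 (cap 12, load 9): N1, N3 — cost 3×7 + 6×3 = 39
  D5 (cap 16, load 9): N2 — cost 9×2 = 18
  Shipping 57, fixed 66 → total 123.
  Any other capacity-feasible assignment to {D1, D5} ships for at least 57.
Compare {D1, D2}: its best feasible assignment gives total 150.
Compare {D2, D5}: its best feasible assignment gives total 157.
Every other set of open sites that can feasibly serve all demand totals ≥ 150 even under its best assignment. Minimum: 123.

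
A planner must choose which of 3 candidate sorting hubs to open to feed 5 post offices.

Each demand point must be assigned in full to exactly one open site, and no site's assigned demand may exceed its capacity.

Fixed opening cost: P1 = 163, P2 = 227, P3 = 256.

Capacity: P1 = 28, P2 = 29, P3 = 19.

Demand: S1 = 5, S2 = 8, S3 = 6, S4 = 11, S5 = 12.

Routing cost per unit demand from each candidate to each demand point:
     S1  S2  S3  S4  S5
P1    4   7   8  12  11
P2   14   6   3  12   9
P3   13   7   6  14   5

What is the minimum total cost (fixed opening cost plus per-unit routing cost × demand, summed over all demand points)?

Open {P1, P2}; cheapest assignment that respects the capacities:
  P1 (cap 28, load 16): S1, S4 — cost 5×4 + 11×12 = 152
  P2 (cap 29, load 26): S2, S3, S5 — cost 8×6 + 6×3 + 12×9 = 174
  Shipping 326, fixed 390 → total 716.
  Any other capacity-feasible assignment to {P1, P2} ships for at least 326.
Compare {P1, P3}: its best feasible assignment gives total 723.
Compare {P2, P3}: its best feasible assignment gives total 806.
Every other set of open sites that can feasibly serve all demand totals ≥ 723 even under its best assignment. Minimum: 716.

716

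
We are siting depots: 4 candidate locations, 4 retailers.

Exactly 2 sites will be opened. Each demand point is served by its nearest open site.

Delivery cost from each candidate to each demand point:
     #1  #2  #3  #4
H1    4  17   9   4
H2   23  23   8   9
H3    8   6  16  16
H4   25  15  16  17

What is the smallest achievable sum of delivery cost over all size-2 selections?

23

Open {H1, H3}.
  #1→H1 4, #2→H3 6, #3→H1 9, #4→H1 4  ⇒ total 23.
Compare {H2, H3}: total 31.
Compare {H1, H4}: total 32.
No size-2 selection does better; minimum is 23.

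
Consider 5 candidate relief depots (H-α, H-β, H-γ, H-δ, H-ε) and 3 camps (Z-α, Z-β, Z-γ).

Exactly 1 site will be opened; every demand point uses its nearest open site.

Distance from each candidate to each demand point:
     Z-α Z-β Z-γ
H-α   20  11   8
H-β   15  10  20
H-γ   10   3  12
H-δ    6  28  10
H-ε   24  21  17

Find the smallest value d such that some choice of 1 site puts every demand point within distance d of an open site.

Open {H-γ}.
  Farthest demand point is Z-γ at distance 12 (to H-γ); all others are ≤ 12.
With {H-α} the worst case is 20.
With {H-β} the worst case is 20.
No size-1 selection achieves below 12.

12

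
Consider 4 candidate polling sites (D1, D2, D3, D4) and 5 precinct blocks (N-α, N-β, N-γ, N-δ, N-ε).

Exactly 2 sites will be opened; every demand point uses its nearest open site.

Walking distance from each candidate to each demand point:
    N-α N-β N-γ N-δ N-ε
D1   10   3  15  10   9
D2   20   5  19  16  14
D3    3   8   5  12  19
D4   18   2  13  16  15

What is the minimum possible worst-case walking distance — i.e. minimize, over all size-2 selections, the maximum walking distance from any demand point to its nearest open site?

10

Open {D1, D3}.
  Farthest demand point is N-δ at walking distance 10 (to D1); all others are ≤ 10.
With {D1, D4} the worst case is 13.
With {D2, D3} the worst case is 14.
No size-2 selection achieves below 10.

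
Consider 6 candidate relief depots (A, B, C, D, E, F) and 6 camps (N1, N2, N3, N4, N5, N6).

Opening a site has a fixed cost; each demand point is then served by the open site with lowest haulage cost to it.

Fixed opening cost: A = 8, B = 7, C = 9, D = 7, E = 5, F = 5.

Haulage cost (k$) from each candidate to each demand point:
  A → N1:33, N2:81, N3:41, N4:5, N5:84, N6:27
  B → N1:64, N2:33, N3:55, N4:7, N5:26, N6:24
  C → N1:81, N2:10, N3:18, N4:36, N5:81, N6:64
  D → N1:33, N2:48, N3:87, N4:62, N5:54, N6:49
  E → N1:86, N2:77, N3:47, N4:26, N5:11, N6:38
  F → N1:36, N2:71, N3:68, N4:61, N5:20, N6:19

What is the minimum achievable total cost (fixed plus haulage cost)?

Open {A, C, E, F}: assign each demand point to its cheapest open site.
  N1→A 33, N2→C 10, N3→C 18, N4→A 5, N5→E 11, N6→F 19
  haulage cost 96, fixed 27 → total 123.
Compare {A, C, E}: haulage cost 104 + fixed 22 = 126.
Compare {A, C, F}: haulage cost 105 + fixed 22 = 127.
Compare {B, C, E, F}: haulage cost 101 + fixed 26 = 127.
All other subsets cost ≥ 126. Minimum total cost: 123.

123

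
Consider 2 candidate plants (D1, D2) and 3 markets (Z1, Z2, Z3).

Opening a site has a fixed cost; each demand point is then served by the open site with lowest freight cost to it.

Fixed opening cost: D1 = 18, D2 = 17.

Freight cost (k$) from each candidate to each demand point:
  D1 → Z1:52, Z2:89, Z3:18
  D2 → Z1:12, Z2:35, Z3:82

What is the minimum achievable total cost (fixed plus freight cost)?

Open {D1, D2}: assign each demand point to its cheapest open site.
  Z1→D2 12, Z2→D2 35, Z3→D1 18
  freight cost 65, fixed 35 → total 100.
Compare {D2}: freight cost 129 + fixed 17 = 146.
Compare {D1}: freight cost 159 + fixed 18 = 177.

100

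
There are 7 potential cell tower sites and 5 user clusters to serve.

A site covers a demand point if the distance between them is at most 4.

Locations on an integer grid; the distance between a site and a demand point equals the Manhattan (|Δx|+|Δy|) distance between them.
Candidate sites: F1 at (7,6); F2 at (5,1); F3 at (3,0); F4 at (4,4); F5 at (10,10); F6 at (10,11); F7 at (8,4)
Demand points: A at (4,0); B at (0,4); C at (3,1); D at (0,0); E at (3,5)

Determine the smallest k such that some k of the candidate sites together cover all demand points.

Coverage sets (demand points within 4 of each site):
  F1: {}
  F2: {A, C}
  F3: {A, C, D}
  F4: {A, B, C, E}
  F5: {}
  F6: {}
  F7: {}
No single site covers all 5 demand points.
But {F3, F4} covers everything, so the minimum is 2.

2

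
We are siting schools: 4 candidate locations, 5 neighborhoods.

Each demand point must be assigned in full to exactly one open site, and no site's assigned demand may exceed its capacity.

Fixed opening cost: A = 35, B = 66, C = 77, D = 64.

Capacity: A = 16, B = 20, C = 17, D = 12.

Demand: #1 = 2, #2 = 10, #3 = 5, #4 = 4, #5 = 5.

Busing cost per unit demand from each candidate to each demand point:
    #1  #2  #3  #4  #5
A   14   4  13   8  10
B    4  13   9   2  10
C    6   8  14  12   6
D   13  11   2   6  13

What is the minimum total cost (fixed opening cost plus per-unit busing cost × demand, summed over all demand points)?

249

Open {A, D}; cheapest assignment that respects the capacities:
  A (cap 16, load 15): #2, #5 — cost 10×4 + 5×10 = 90
  D (cap 12, load 11): #1, #3, #4 — cost 2×13 + 5×2 + 4×6 = 60
  Shipping 150, fixed 99 → total 249.
  Any other capacity-feasible assignment to {A, D} ships for at least 150.
Compare {A, B}: its best feasible assignment gives total 252.
Compare {A, B, D}: its best feasible assignment gives total 281.
Every other set of open sites that can feasibly serve all demand totals ≥ 252 even under its best assignment. Minimum: 249.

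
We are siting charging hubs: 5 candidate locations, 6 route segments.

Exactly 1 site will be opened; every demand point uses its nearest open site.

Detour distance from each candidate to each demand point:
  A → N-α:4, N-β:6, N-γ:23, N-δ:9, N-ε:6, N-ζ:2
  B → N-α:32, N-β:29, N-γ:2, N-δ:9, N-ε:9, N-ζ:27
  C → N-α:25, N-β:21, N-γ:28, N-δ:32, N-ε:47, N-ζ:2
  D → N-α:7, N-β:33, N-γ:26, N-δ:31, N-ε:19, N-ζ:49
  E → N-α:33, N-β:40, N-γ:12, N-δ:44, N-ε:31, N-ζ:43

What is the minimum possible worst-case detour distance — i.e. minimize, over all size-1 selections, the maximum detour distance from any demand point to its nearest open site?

23

Open {A}.
  Farthest demand point is N-γ at detour distance 23 (to A); all others are ≤ 23.
With {B} the worst case is 32.
With {E} the worst case is 44.
No size-1 selection achieves below 23.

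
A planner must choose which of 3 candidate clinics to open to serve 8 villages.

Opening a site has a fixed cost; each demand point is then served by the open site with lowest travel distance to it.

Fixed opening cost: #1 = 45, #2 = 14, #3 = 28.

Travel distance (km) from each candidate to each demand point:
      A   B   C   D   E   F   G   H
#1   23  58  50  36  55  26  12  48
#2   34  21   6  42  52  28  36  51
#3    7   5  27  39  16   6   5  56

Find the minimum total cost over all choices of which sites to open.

Open {#2, #3}: assign each demand point to its cheapest open site.
  A→#3 7, B→#3 5, C→#2 6, D→#3 39, E→#3 16, F→#3 6, G→#3 5, H→#2 51
  travel distance 135, fixed 42 → total 177.
Compare {#3}: travel distance 161 + fixed 28 = 189.
Compare {#1, #2, #3}: travel distance 129 + fixed 87 = 216.
Compare {#1, #3}: travel distance 150 + fixed 73 = 223.
All other subsets cost ≥ 189. Minimum total cost: 177.

177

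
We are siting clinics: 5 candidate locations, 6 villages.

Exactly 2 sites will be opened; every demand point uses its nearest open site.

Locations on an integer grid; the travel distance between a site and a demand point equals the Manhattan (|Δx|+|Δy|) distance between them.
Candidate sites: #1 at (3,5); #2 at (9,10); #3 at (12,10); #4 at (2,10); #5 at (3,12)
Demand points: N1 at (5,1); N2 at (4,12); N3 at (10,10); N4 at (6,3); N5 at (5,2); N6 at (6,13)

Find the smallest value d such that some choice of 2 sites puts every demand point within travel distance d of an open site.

Open {#1, #2}.
  Farthest demand point is N2 at travel distance 7 (to #2); all others are ≤ 7.
With {#1, #4} the worst case is 8.
With {#1, #3} the worst case is 9.
No size-2 selection achieves below 7.

7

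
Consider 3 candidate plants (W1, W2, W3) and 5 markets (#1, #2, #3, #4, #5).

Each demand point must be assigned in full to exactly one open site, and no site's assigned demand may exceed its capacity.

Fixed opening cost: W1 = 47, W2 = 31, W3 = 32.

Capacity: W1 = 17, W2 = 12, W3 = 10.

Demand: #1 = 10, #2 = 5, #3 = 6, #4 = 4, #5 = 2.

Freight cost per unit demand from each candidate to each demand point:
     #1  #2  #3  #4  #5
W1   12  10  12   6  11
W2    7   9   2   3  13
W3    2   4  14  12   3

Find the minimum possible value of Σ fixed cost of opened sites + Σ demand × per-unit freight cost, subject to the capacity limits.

226

Open {W1, W2, W3}; cheapest assignment that respects the capacities:
  W1 (cap 17, load 7): #2, #5 — cost 5×10 + 2×11 = 72
  W2 (cap 12, load 10): #3, #4 — cost 6×2 + 4×3 = 24
  W3 (cap 10, load 10): #1 — cost 10×2 = 20
  Shipping 116, fixed 110 → total 226.
  Any other capacity-feasible assignment to {W1, W2, W3} ships for at least 116.
Compare {W1, W3}: its best feasible assignment gives total 267.
Compare {W1, W2}: its best feasible assignment gives total 294.
Every other set of open sites that can feasibly serve all demand totals ≥ 267 even under its best assignment. Minimum: 226.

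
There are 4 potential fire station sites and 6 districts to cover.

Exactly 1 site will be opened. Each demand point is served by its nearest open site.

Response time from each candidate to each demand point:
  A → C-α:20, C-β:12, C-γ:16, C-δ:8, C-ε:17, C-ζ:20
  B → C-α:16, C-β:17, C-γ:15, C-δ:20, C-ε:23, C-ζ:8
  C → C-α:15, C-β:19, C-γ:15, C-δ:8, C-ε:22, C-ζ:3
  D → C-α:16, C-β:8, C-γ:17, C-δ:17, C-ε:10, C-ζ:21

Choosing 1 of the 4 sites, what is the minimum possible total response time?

Open {C}.
  C-α→C 15, C-β→C 19, C-γ→C 15, C-δ→C 8, C-ε→C 22, C-ζ→C 3  ⇒ total 82.
Compare {D}: total 89.
Compare {A}: total 93.
No size-1 selection does better; minimum is 82.

82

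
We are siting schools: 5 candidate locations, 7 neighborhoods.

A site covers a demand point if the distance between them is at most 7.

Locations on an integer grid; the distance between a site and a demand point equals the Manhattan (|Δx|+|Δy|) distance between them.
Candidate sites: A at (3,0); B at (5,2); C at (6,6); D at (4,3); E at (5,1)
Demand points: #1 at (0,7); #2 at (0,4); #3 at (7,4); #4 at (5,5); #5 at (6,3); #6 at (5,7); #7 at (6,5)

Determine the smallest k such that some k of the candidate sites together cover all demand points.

2

Coverage sets (demand points within 7 of each site):
  A: {#2, #4, #5}
  B: {#2, #3, #4, #5, #6, #7}
  C: {#1, #3, #4, #5, #6, #7}
  D: {#2, #3, #4, #5, #6, #7}
  E: {#3, #4, #5, #6, #7}
No single site covers all 7 demand points.
But {A, C} covers everything, so the minimum is 2.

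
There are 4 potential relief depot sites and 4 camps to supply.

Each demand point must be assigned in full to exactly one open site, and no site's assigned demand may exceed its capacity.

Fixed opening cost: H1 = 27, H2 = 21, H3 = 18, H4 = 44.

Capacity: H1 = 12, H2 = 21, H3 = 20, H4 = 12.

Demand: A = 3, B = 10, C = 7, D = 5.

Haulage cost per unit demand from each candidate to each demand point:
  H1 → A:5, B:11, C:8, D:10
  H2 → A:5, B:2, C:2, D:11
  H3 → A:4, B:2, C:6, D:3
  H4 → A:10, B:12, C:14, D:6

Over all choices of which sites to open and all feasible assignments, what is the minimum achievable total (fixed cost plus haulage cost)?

100

Open {H2, H3}; cheapest assignment that respects the capacities:
  H2 (cap 21, load 17): B, C — cost 10×2 + 7×2 = 34
  H3 (cap 20, load 8): A, D — cost 3×4 + 5×3 = 27
  Shipping 61, fixed 39 → total 100.
  Any other capacity-feasible assignment to {H2, H3} ships for at least 61.
Compare {H1, H2, H3}: its best feasible assignment gives total 127.
Compare {H2, H4}: its best feasible assignment gives total 144.
Every other set of open sites that can feasibly serve all demand totals ≥ 127 even under its best assignment. Minimum: 100.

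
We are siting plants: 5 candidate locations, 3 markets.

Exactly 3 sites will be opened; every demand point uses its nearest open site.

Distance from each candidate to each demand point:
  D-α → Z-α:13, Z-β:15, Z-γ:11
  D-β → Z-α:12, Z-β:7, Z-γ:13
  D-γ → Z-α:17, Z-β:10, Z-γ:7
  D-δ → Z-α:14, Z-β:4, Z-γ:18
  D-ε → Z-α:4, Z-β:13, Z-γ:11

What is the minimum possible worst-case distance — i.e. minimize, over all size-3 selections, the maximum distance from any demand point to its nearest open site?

Open {D-β, D-γ, D-ε}.
  Farthest demand point is Z-β at distance 7 (to D-β); all others are ≤ 7.
With {D-γ, D-δ, D-ε} the worst case is 7.
With {D-α, D-γ, D-ε} the worst case is 10.
No size-3 selection achieves below 7.

7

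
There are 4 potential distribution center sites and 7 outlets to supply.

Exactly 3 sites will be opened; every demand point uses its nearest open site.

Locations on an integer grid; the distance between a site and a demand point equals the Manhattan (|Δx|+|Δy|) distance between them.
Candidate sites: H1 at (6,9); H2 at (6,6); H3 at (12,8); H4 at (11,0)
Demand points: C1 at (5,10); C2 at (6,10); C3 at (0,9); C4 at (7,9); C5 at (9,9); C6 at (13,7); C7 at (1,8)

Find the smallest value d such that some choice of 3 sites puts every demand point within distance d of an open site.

Open {H1, H2, H3}.
  Farthest demand point is C3 at distance 6 (to H1); all others are ≤ 6.
With {H1, H3, H4} the worst case is 6.
With {H1, H2, H4} the worst case is 8.
No size-3 selection achieves below 6.

6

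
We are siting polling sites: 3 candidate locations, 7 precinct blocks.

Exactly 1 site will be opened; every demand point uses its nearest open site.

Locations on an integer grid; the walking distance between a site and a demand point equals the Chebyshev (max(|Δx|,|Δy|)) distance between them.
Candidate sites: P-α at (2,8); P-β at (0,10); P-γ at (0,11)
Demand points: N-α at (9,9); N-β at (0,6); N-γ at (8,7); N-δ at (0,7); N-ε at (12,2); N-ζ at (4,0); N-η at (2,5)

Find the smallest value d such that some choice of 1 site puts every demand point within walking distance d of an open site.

Open {P-α}.
  Farthest demand point is N-ε at walking distance 10 (to P-α); all others are ≤ 10.
With {P-β} the worst case is 12.
With {P-γ} the worst case is 12.
No size-1 selection achieves below 10.

10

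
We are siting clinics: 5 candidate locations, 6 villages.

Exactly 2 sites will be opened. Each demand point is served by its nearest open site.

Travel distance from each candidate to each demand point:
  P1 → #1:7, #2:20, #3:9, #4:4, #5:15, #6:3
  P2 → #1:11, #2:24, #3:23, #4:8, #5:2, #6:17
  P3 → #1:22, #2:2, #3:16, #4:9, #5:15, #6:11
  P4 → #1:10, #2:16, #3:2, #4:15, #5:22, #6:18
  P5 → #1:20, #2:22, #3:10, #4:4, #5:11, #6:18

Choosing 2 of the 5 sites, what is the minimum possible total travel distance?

Open {P1, P3}.
  #1→P1 7, #2→P3 2, #3→P1 9, #4→P1 4, #5→P1 15, #6→P1 3  ⇒ total 40.
Compare {P1, P2}: total 45.
Compare {P1, P4}: total 47.
No size-2 selection does better; minimum is 40.

40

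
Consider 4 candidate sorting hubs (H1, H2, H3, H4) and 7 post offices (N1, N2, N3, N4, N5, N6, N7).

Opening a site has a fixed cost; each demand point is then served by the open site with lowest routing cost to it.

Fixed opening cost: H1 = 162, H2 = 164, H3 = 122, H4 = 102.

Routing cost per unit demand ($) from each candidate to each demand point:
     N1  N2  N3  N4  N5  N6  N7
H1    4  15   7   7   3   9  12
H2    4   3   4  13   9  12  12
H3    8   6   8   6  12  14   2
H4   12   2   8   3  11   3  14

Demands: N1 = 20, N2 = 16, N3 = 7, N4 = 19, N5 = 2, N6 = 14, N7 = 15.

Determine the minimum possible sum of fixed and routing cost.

Open {H3, H4}: assign each demand point to its cheapest open site.
  N1→H3 20×8=160, N2→H4 16×2=32, N3→H3 7×8=56, N4→H4 19×3=57, N5→H4 2×11=22, N6→H4 14×3=42, N7→H3 15×2=30
  routing cost 399, fixed 224 → total 623.
Compare {H2, H3, H4}: routing cost 287 + fixed 388 = 675.
Compare {H1, H3, H4}: routing cost 296 + fixed 386 = 682.
Compare {H2, H4}: routing cost 437 + fixed 266 = 703.
All other subsets cost ≥ 675. Minimum total cost: 623.

623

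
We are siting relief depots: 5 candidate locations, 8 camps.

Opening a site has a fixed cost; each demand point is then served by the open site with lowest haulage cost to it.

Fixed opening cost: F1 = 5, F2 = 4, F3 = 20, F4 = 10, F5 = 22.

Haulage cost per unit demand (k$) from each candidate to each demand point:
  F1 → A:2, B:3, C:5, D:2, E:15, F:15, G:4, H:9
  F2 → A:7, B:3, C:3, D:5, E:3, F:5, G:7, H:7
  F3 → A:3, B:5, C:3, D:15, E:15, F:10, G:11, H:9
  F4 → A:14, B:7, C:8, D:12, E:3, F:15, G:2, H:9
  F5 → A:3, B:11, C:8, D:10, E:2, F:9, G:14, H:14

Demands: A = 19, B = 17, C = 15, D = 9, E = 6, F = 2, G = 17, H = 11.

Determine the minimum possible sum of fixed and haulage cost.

310

Open {F1, F2, F4}: assign each demand point to its cheapest open site.
  A→F1 19×2=38, B→F1 17×3=51, C→F2 15×3=45, D→F1 9×2=18, E→F2 6×3=18, F→F2 2×5=10, G→F4 17×2=34, H→F2 11×7=77
  haulage cost 291, fixed 19 → total 310.
Compare {F1, F2, F4, F5}: haulage cost 285 + fixed 41 = 326.
Compare {F1, F2, F3, F4}: haulage cost 291 + fixed 39 = 330.
Compare {F1, F2}: haulage cost 325 + fixed 9 = 334.
All other subsets cost ≥ 326. Minimum total cost: 310.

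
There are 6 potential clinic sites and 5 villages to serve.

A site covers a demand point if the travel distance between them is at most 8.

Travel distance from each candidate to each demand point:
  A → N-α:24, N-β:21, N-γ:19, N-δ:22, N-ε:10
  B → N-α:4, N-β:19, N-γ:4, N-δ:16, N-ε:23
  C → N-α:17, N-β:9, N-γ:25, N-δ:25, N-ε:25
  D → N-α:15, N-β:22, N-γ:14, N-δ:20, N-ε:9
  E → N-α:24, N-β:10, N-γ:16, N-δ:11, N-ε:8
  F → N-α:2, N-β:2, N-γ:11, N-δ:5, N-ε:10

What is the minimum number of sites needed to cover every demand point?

Coverage sets (demand points within 8 of each site):
  A: {}
  B: {N-α, N-γ}
  C: {}
  D: {}
  E: {N-ε}
  F: {N-α, N-β, N-δ}
No 2 sites suffice: every size-2 union leaves at least one demand point uncovered.
But {B, E, F} covers everything, so the minimum is 3.

3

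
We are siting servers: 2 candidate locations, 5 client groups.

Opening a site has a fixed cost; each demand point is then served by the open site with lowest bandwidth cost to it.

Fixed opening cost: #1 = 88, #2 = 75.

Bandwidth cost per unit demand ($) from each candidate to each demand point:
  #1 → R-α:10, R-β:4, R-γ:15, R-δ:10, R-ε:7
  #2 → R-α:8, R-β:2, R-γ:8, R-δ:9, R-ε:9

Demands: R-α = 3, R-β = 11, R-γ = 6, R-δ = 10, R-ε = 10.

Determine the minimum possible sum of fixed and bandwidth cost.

Open {#2}: assign each demand point to its cheapest open site.
  R-α→#2 3×8=24, R-β→#2 11×2=22, R-γ→#2 6×8=48, R-δ→#2 10×9=90, R-ε→#2 10×9=90
  bandwidth cost 274, fixed 75 → total 349.
Compare {#1, #2}: bandwidth cost 254 + fixed 163 = 417.
Compare {#1}: bandwidth cost 334 + fixed 88 = 422.

349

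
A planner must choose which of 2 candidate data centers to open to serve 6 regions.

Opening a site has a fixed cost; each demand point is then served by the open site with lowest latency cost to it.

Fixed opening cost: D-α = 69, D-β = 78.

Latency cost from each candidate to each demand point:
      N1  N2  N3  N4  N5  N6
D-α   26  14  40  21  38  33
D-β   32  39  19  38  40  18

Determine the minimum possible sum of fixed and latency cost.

Open {D-α}: assign each demand point to its cheapest open site.
  N1→D-α 26, N2→D-α 14, N3→D-α 40, N4→D-α 21, N5→D-α 38, N6→D-α 33
  latency cost 172, fixed 69 → total 241.
Compare {D-β}: latency cost 186 + fixed 78 = 264.
Compare {D-α, D-β}: latency cost 136 + fixed 147 = 283.

241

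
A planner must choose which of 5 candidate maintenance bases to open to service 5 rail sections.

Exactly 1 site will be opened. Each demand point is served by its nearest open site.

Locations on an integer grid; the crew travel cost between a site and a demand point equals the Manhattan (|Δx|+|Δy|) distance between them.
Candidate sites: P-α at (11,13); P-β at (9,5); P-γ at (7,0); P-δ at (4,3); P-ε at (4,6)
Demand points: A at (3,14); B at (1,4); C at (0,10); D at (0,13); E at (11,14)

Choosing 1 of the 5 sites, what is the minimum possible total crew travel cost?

Open {P-ε}.
  A→P-ε 9, B→P-ε 5, C→P-ε 8, D→P-ε 11, E→P-ε 15  ⇒ total 48.
Compare {P-α}: total 54.
Compare {P-δ}: total 59.
No size-1 selection does better; minimum is 48.

48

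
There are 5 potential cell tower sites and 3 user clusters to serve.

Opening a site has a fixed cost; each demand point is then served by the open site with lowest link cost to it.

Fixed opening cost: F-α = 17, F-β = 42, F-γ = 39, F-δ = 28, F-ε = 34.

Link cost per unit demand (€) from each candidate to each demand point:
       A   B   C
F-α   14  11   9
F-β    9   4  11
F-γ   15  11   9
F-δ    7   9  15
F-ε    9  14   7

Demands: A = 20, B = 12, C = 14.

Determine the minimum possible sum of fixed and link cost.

390

Open {F-β, F-δ, F-ε}: assign each demand point to its cheapest open site.
  A→F-δ 20×7=140, B→F-β 12×4=48, C→F-ε 14×7=98
  link cost 286, fixed 104 → total 390.
Compare {F-α, F-β, F-δ}: link cost 314 + fixed 87 = 401.
Compare {F-β, F-ε}: link cost 326 + fixed 76 = 402.
Compare {F-α, F-β, F-δ, F-ε}: link cost 286 + fixed 121 = 407.
All other subsets cost ≥ 401. Minimum total cost: 390.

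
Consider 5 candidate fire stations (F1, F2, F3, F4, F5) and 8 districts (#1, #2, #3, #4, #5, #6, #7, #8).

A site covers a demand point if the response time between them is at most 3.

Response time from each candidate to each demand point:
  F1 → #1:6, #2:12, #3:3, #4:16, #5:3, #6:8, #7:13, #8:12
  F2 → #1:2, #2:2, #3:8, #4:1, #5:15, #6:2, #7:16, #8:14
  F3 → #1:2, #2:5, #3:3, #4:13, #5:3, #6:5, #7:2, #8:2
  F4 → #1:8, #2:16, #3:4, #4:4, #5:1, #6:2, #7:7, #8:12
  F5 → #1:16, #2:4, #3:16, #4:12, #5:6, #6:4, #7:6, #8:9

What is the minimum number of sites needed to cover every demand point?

2

Coverage sets (demand points within 3 of each site):
  F1: {#3, #5}
  F2: {#1, #2, #4, #6}
  F3: {#1, #3, #5, #7, #8}
  F4: {#5, #6}
  F5: {}
No single site covers all 8 demand points.
But {F2, F3} covers everything, so the minimum is 2.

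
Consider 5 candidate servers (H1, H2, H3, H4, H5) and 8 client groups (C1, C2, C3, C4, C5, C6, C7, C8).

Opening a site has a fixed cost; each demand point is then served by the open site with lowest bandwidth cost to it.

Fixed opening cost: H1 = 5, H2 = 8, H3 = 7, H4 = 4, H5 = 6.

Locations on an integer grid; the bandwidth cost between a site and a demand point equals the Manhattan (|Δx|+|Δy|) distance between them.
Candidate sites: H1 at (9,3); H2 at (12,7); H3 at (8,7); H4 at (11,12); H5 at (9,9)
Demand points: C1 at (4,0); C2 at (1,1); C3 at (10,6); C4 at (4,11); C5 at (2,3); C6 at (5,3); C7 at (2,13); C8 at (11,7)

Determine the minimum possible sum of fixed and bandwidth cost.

65

Open {H1, H4}: assign each demand point to its cheapest open site.
  C1→H1 8, C2→H1 10, C3→H1 4, C4→H4 8, C5→H1 7, C6→H1 4, C7→H4 10, C8→H4 5
  bandwidth cost 56, fixed 9 → total 65.
Compare {H1, H5}: bandwidth cost 55 + fixed 11 = 66.
Compare {H1, H3}: bandwidth cost 55 + fixed 12 = 67.
Compare {H1, H2, H4}: bandwidth cost 51 + fixed 17 = 68.
All other subsets cost ≥ 66. Minimum total cost: 65.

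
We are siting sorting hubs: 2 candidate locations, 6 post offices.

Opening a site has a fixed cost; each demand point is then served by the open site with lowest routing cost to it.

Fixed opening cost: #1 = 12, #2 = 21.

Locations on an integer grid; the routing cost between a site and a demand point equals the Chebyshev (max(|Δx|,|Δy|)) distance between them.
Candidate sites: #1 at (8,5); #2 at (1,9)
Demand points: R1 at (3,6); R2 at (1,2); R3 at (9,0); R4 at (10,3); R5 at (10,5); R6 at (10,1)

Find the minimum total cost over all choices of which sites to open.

37

Open {#1}: assign each demand point to its cheapest open site.
  R1→#1 5, R2→#1 7, R3→#1 5, R4→#1 2, R5→#1 2, R6→#1 4
  routing cost 25, fixed 12 → total 37.
Compare {#1, #2}: routing cost 23 + fixed 33 = 56.
Compare {#2}: routing cost 46 + fixed 21 = 67.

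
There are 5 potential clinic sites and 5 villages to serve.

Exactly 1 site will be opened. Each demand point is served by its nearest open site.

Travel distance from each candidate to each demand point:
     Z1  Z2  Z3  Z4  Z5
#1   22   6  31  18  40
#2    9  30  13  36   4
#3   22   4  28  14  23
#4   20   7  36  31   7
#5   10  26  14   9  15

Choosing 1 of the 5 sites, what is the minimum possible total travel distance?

Open {#5}.
  Z1→#5 10, Z2→#5 26, Z3→#5 14, Z4→#5 9, Z5→#5 15  ⇒ total 74.
Compare {#3}: total 91.
Compare {#2}: total 92.
No size-1 selection does better; minimum is 74.

74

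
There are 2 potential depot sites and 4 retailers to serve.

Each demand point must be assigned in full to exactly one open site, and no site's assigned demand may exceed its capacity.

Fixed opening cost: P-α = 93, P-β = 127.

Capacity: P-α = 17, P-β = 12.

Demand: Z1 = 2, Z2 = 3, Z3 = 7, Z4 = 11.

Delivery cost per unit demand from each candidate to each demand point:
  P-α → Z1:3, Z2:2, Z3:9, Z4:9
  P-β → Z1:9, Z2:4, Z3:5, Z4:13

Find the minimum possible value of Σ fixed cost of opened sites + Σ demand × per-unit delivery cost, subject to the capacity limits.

Open {P-α, P-β}; cheapest assignment that respects the capacities:
  P-α (cap 17, load 16): Z1, Z2, Z4 — cost 2×3 + 3×2 + 11×9 = 111
  P-β (cap 12, load 7): Z3 — cost 7×5 = 35
  Shipping 146, fixed 220 → total 366.
  Any other capacity-feasible assignment to {P-α, P-β} ships for at least 146.
Total demand is 23 and no other set of sites has combined capacity ≥ 23, so {P-α, P-β} is the only feasible choice of open sites. Minimum: 366.

366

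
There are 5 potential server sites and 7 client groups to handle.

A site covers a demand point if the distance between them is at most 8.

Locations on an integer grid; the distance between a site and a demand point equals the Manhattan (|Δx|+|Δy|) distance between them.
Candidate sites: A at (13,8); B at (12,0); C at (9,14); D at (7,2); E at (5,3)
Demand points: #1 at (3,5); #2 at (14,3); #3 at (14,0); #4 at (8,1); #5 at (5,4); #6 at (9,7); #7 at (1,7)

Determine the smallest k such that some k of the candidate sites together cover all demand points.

Coverage sets (demand points within 8 of each site):
  A: {#2, #6}
  B: {#2, #3, #4}
  C: {#6}
  D: {#1, #2, #4, #5, #6}
  E: {#1, #4, #5, #6, #7}
No single site covers all 7 demand points.
But {B, E} covers everything, so the minimum is 2.

2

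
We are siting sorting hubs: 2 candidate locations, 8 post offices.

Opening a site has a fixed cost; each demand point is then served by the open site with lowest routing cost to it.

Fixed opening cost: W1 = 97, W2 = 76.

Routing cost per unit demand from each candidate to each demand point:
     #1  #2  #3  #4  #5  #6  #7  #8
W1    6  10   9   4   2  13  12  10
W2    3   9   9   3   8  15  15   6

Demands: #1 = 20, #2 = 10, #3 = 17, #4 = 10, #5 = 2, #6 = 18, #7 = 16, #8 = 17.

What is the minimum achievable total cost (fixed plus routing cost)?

Open {W2}: assign each demand point to its cheapest open site.
  #1→W2 20×3=60, #2→W2 10×9=90, #3→W2 17×9=153, #4→W2 10×3=30, #5→W2 2×8=16, #6→W2 18×15=270, #7→W2 16×15=240, #8→W2 17×6=102
  routing cost 961, fixed 76 → total 1037.
Compare {W1, W2}: routing cost 865 + fixed 173 = 1038.
Compare {W1}: routing cost 1013 + fixed 97 = 1110.

1037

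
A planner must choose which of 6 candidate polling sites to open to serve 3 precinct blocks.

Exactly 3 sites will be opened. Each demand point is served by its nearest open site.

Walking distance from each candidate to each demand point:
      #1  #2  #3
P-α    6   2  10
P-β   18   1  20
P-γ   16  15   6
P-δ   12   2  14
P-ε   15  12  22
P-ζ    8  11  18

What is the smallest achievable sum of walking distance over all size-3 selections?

Open {P-α, P-β, P-γ}.
  #1→P-α 6, #2→P-β 1, #3→P-γ 6  ⇒ total 13.
Compare {P-α, P-γ, P-δ}: total 14.
Compare {P-α, P-γ, P-ε}: total 14.
No size-3 selection does better; minimum is 13.

13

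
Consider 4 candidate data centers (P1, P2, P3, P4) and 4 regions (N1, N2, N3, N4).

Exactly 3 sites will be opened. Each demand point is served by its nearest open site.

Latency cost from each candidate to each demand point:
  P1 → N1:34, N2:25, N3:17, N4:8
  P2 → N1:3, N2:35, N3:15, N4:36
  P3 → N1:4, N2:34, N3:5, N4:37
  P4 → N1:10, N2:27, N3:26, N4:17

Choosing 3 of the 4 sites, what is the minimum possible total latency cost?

Open {P1, P2, P3}.
  N1→P2 3, N2→P1 25, N3→P3 5, N4→P1 8  ⇒ total 41.
Compare {P1, P3, P4}: total 42.
Compare {P1, P2, P4}: total 51.
No size-3 selection does better; minimum is 41.

41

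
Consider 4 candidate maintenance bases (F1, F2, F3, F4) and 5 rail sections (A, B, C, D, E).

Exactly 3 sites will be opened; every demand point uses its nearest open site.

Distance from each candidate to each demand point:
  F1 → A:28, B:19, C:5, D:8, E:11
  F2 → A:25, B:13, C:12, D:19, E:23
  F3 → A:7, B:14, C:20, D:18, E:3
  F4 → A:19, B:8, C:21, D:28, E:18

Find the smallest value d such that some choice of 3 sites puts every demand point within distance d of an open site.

8

Open {F1, F3, F4}.
  Farthest demand point is B at distance 8 (to F4); all others are ≤ 8.
With {F1, F2, F3} the worst case is 13.
With {F2, F3, F4} the worst case is 18.
No size-3 selection achieves below 8.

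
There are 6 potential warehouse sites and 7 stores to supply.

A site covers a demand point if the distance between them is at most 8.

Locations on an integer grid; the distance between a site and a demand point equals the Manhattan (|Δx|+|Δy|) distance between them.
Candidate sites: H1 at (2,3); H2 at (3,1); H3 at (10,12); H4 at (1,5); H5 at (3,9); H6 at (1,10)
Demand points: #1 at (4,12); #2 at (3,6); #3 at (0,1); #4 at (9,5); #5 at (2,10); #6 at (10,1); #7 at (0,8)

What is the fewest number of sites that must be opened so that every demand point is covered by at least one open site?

3

Coverage sets (demand points within 8 of each site):
  H1: {#2, #3, #5, #7}
  H2: {#2, #3, #6}
  H3: {#1, #4}
  H4: {#2, #3, #4, #5, #7}
  H5: {#1, #2, #5, #7}
  H6: {#1, #2, #5, #7}
No 2 sites suffice: every size-2 union leaves at least one demand point uncovered.
But {H1, H2, H3} covers everything, so the minimum is 3.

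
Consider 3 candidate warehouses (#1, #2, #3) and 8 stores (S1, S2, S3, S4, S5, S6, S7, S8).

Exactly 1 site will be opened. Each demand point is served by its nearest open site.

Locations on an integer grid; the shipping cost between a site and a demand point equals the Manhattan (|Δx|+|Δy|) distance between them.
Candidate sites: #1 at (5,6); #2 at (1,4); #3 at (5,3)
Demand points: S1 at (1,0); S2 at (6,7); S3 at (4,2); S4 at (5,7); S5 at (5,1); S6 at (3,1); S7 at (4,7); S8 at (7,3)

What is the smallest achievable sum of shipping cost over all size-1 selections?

31

Open {#3}.
  S1→#3 7, S2→#3 5, S3→#3 2, S4→#3 4, S5→#3 2, S6→#3 4, S7→#3 5, S8→#3 2  ⇒ total 31.
Compare {#1}: total 37.
Compare {#2}: total 49.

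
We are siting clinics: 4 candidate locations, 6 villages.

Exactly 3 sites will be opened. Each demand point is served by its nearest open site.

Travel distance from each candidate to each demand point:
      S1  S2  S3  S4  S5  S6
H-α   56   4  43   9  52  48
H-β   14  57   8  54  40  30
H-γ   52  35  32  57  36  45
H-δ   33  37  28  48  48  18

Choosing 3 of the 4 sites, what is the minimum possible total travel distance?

Open {H-α, H-β, H-δ}.
  S1→H-β 14, S2→H-α 4, S3→H-β 8, S4→H-α 9, S5→H-β 40, S6→H-δ 18  ⇒ total 93.
Compare {H-α, H-β, H-γ}: total 101.
Compare {H-α, H-γ, H-δ}: total 128.
No size-3 selection does better; minimum is 93.

93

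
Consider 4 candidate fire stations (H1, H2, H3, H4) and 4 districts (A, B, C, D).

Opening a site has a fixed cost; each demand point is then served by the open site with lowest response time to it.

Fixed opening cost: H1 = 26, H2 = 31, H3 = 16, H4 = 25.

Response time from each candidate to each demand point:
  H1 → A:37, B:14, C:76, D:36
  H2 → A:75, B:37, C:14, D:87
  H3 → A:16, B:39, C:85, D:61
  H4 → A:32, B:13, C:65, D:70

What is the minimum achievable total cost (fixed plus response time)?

Open {H1, H2, H3}: assign each demand point to its cheapest open site.
  A→H3 16, B→H1 14, C→H2 14, D→H1 36
  response time 80, fixed 73 → total 153.
Compare {H1, H2}: response time 101 + fixed 57 = 158.
Compare {H2, H3}: response time 128 + fixed 47 = 175.
Compare {H2, H3, H4}: response time 104 + fixed 72 = 176.
All other subsets cost ≥ 158. Minimum total cost: 153.

153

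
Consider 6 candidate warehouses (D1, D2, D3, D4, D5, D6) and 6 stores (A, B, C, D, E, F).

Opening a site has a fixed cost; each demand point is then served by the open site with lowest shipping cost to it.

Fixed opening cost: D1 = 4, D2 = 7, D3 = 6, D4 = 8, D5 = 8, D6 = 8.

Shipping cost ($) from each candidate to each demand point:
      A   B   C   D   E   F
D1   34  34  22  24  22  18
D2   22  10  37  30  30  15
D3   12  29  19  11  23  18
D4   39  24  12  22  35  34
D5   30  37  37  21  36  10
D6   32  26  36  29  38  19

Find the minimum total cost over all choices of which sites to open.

103

Open {D2, D3}: assign each demand point to its cheapest open site.
  A→D3 12, B→D2 10, C→D3 19, D→D3 11, E→D3 23, F→D2 15
  shipping cost 90, fixed 13 → total 103.
Compare {D2, D3, D4}: shipping cost 83 + fixed 21 = 104.
Compare {D1, D2, D3}: shipping cost 89 + fixed 17 = 106.
Compare {D2, D3, D5}: shipping cost 85 + fixed 21 = 106.
All other subsets cost ≥ 104. Minimum total cost: 103.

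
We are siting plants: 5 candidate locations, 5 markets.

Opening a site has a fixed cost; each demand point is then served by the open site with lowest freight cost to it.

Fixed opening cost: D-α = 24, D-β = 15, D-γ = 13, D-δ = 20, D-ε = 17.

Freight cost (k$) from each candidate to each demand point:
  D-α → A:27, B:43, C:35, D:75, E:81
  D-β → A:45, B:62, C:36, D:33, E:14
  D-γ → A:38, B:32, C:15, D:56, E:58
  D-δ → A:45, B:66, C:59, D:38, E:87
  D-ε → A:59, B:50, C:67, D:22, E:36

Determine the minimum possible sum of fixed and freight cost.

160

Open {D-β, D-γ}: assign each demand point to its cheapest open site.
  A→D-γ 38, B→D-γ 32, C→D-γ 15, D→D-β 33, E→D-β 14
  freight cost 132, fixed 28 → total 160.
Compare {D-β, D-γ, D-ε}: freight cost 121 + fixed 45 = 166.
Compare {D-γ, D-ε}: freight cost 143 + fixed 30 = 173.
Compare {D-α, D-β, D-γ}: freight cost 121 + fixed 52 = 173.
All other subsets cost ≥ 166. Minimum total cost: 160.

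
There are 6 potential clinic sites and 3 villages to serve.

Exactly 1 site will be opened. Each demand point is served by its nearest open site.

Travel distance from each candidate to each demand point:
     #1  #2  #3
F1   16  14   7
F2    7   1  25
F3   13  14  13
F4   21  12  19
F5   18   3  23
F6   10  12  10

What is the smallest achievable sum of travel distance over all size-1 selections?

32

Open {F6}.
  #1→F6 10, #2→F6 12, #3→F6 10  ⇒ total 32.
Compare {F2}: total 33.
Compare {F1}: total 37.
No size-1 selection does better; minimum is 32.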